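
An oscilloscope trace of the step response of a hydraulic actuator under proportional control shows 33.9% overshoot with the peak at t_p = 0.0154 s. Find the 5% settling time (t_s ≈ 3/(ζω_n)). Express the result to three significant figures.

ζ from %OS: ζ = |ln 0.339|/√(π²+ln²0.339) = 0.326.
t_p = π/ω_d ⇒ ω_d = 204 rad/s; then ω_n = ω_d/√(1−ζ²) = 216 rad/s.
t_s ≈ 3/(ζω_n) = 3/(0.326·216) = 0.0427 s.

t_s ≈ 0.0427 s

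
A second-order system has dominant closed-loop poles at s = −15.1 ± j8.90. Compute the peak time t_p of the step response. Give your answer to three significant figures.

t_p = π/ω_d with ω_d = 8.90 (the imaginary part), so t_p = 0.353 s.

t_p ≈ 0.353 s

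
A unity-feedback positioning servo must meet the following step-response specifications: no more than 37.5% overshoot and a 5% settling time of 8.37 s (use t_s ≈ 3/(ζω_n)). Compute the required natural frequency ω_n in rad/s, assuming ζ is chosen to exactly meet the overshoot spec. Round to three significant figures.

From %OS = 100·exp(−πζ/√(1−ζ²)), invert to get ζ = −ln(OS)/√(π² + ln²(OS)) with OS = 0.375.
−ln 0.375 = 0.9808, so ζ = 0.9808/√(π² + 0.9620) = 0.298.
Then ω_n = 3/(ζ t_s) = 3/(0.298 × 8.37) = 1.20 rad/s.

ω_n ≈ 1.20 rad/s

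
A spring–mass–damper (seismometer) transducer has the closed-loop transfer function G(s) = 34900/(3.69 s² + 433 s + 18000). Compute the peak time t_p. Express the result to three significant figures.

t_p ≈ 0.0829 s

Dividing through by 3.69: denominator becomes s² + 117.3 s + 4878.
So ω_n = √4878 = 69.8 rad/s and ζ = 117.3/(2·69.8) = 0.840.
The damped frequency ω_d = ω_n√(1−ζ²) = 37.9 rad/s. t_p = π/ω_d = 0.0829 s.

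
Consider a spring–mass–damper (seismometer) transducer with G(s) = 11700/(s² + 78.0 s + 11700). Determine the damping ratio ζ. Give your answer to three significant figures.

ζ ≈ 0.361

Matching coefficients with s² + 2ζω_n s + ω_n² gives ω_n² = 11700 ⇒ ω_n = 108 rad/s, and ζ = 78.0/(2ω_n) = 0.361.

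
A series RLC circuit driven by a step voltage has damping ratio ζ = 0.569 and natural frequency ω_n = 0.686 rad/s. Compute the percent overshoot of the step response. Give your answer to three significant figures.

For an underdamped second-order system, %OS = 100·exp(−πζ/√(1−ζ²)).
πζ/√(1−ζ²) = π·0.569/√(1−0.324) = 2.174, so %OS = 100·e^(−2.174) = 11.4%.

%OS ≈ 11.4%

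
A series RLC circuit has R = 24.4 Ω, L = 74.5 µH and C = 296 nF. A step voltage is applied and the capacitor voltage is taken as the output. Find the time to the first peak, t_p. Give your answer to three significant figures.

t_p ≈ 0.0000231 s

For a series RLC circuit (capacitor voltage as output), ω_n = 1/√(LC) = 1/√(74.5 µH · 296 nF) = 213000 rad/s.
ζ = (R/2)·√(C/L) = (24.4/2)·√(296 nF/74.5 µH) = 0.769.
ω_d = ω_n√(1−ζ²) = 136000 rad/s. t_p = π/ω_d = 0.0000231 s.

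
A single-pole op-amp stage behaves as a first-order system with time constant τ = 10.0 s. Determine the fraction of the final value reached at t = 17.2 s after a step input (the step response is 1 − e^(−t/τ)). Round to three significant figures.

y/y_∞ ≈ 0.821

y(t)/y_∞ = 1 − e^(−t/τ) = 1 − e^(−17.2/10.0) = 1 − e^(−1.72) = 0.821.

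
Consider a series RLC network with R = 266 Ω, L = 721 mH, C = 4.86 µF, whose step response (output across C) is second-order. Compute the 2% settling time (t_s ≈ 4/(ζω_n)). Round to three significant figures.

For a series RLC circuit (capacitor voltage as output), ω_n = 1/√(LC) = 1/√(721 mH · 4.86 µF) = 534 rad/s.
ζ = (R/2)·√(C/L) = (266/2)·√(4.86 µF/721 mH) = 0.345.
t_s ≈ 4/(ζω_n) = 0.0217 s.

t_s ≈ 0.0217 s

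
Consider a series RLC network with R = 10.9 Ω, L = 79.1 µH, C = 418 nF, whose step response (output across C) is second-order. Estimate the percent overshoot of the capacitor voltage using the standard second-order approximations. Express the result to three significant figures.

For a series RLC circuit (capacitor voltage as output), ω_n = 1/√(LC) = 1/√(79.1 µH · 418 nF) = 174000 rad/s.
ζ = (R/2)·√(C/L) = (10.9/2)·√(418 nF/79.1 µH) = 0.396.
%OS = 100 e^{−πζ/√(1−ζ²)} with ζ = 0.396 gives 25.8%.

%OS ≈ 25.8%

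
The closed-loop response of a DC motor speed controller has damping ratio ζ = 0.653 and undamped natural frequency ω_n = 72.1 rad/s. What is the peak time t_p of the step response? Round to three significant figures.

t_p ≈ 0.0575 s

The damped frequency is ω_d = ω_n√(1−ζ²) = 72.1·√(1−0.426) = 54.6 rad/s.
Peak time t_p = π/ω_d = π/54.6 = 0.0575 s.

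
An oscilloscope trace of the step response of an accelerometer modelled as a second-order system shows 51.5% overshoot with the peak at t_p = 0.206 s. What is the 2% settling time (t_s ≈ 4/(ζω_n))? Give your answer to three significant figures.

ζ from %OS: ζ = |ln 0.515|/√(π²+ln²0.515) = 0.207.
From t_p = π/ω_d, ω_d = π/0.206 = 15.3 rad/s, so ω_n = ω_d/√(1−ζ²) = 15.6 rad/s.
t_s ≈ 4/(ζω_n) = 4/(0.207·15.6) = 1.24 s.

t_s ≈ 1.24 s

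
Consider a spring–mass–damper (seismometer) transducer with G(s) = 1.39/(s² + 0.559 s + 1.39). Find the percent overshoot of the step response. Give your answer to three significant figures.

%OS ≈ 46.5%

Matching coefficients with s² + 2ζω_n s + ω_n² gives ω_n² = 1.39 ⇒ ω_n = 1.18 rad/s, and ζ = 0.559/(2ω_n) = 0.237.
Overshoot: exp(−π·0.237/√(1−0.237²)) = 0.465, i.e. 46.5%.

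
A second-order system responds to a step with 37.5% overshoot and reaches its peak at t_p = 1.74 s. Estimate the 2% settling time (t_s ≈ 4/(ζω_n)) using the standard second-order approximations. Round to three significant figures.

From the overshoot, ζ = −ln(OS)/√(π²+ln²(OS)) = 0.298.
From t_p = π/ω_d, ω_d = π/1.74 = 1.81 rad/s, so ω_n = ω_d/√(1−ζ²) = 1.89 rad/s.
t_s ≈ 4/(ζω_n) = 4/(0.298·1.89) = 7.10 s.

t_s ≈ 7.10 s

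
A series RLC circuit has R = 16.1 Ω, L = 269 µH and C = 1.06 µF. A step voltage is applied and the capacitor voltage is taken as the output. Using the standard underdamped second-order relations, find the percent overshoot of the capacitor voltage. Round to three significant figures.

For a series RLC circuit (capacitor voltage as output), ω_n = 1/√(LC) = 1/√(269 µH · 1.06 µF) = 59200 rad/s.
ζ = (R/2)·√(C/L) = (16.1/2)·√(1.06 µF/269 µH) = 0.505.
%OS = 100·exp(−πζ/√(1−ζ²)) = 15.9%.

%OS ≈ 15.9%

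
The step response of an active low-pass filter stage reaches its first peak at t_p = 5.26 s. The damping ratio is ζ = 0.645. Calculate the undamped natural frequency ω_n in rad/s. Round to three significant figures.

Peak time t_p = π/ω_d, so ω_d = π/t_p = π/5.26 = 0.597 rad/s.
ω_n = ω_d/√(1−ζ²) = 0.597/√0.584 = 0.782 rad/s.

ω_n ≈ 0.782 rad/s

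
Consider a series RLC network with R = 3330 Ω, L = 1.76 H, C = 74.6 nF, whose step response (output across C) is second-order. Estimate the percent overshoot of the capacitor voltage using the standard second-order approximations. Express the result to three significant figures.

%OS ≈ 31.8%

For a series RLC circuit (capacitor voltage as output), ω_n = 1/√(LC) = 1/√(1.76 H · 74.6 nF) = 2760 rad/s.
ζ = (R/2)·√(C/L) = (3330/2)·√(74.6 nF/1.76 H) = 0.343.
%OS = 100·exp(−πζ/√(1−ζ²)) = 31.8%.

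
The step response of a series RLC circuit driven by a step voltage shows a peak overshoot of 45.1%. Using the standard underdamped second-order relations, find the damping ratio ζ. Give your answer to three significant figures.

ζ ≈ 0.246

From %OS = 100·exp(−πζ/√(1−ζ²)), invert to get ζ = −ln(OS)/√(π² + ln²(OS)) with OS = 0.451.
−ln 0.451 = 0.7963, so ζ = 0.7963/√(π² + 0.6341) = 0.246.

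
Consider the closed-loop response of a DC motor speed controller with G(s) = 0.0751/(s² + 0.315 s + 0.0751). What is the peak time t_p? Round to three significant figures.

t_p ≈ 14.0 s

ω_n = √0.0751 = 0.274 rad/s; ζ = 0.315/(2·0.274) = 0.575.
ω_d = 0.274·√(1 − 0.575²) = 0.224 rad/s. Then t_p = π/ω_d = 14.0 s.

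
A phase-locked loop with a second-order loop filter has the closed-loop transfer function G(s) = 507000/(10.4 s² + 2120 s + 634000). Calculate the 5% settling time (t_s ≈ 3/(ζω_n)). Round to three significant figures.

Dividing through by 10.4: denominator becomes s² + 203.8 s + 60960.
So ω_n = √60960 = 247 rad/s and ζ = 203.8/(2·247) = 0.413.
t_s ≈ 3/(ζω_n) = 0.0294 s.

t_s ≈ 0.0294 s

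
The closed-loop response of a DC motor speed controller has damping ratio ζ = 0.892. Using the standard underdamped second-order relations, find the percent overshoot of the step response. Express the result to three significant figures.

%OS ≈ 0.203%

For an underdamped second-order system, %OS = 100·exp(−πζ/√(1−ζ²)).
πζ/√(1−ζ²) = π·0.892/√(1−0.796) = 6.199, so %OS = 100·e^(−6.199) = 0.203%.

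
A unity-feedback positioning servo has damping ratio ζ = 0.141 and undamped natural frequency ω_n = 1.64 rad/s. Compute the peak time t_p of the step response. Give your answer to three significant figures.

t_p ≈ 1.93 s

The damped frequency is ω_d = ω_n√(1−ζ²) = 1.64·√(1−0.0199) = 1.62 rad/s.
Peak time t_p = π/ω_d = π/1.62 = 1.93 s.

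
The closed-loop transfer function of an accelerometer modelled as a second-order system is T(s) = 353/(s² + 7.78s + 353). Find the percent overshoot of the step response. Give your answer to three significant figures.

Comparing the denominator to s² + 2ζω_n s + ω_n²: ω_n = √353 = 18.8 rad/s, and 2ζω_n = 7.78 so ζ = 7.78/(2·18.8) = 0.207.
%OS = 100·exp(−πζ/√(1−ζ²)) = 51.4%.

%OS ≈ 51.4%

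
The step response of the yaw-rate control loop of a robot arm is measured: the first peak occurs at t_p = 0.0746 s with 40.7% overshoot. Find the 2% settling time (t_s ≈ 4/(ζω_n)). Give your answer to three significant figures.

ζ from %OS: ζ = |ln 0.407|/√(π²+ln²0.407) = 0.275.
From t_p = π/ω_d, ω_d = π/0.0746 = 42.1 rad/s, so ω_n = ω_d/√(1−ζ²) = 43.8 rad/s.
t_s ≈ 4/(ζω_n) = 4/(0.275·43.8) = 0.332 s.

t_s ≈ 0.332 s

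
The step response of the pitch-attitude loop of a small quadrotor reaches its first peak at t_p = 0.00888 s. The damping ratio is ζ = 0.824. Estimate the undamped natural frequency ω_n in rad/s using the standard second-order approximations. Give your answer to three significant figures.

Peak time t_p = π/ω_d, so ω_d = π/t_p = π/0.00888 = 354 rad/s.
ω_n = ω_d/√(1−ζ²) = 354/√0.321 = 624 rad/s.

ω_n ≈ 624 rad/s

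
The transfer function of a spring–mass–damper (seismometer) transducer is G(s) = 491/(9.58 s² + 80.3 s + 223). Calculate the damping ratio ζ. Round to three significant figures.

ζ ≈ 0.869

Dividing through by 9.58: denominator becomes s² + 8.382 s + 23.28.
So ω_n = √23.28 = 4.82 rad/s and ζ = 8.382/(2·4.82) = 0.869.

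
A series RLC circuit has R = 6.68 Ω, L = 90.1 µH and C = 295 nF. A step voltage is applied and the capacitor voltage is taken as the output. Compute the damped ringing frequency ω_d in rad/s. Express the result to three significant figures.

ω_d ≈ 190000 rad/s

For a series RLC circuit (capacitor voltage as output), ω_n = 1/√(LC) = 1/√(90.1 µH · 295 nF) = 194000 rad/s.
ζ = (R/2)·√(C/L) = (6.68/2)·√(295 nF/90.1 µH) = 0.191.
ω_d = 194000·√(1 − 0.191²) = 190000 rad/s.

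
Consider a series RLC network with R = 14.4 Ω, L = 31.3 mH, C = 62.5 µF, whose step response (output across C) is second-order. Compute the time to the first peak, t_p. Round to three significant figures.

For a series RLC circuit (capacitor voltage as output), ω_n = 1/√(LC) = 1/√(31.3 mH · 62.5 µF) = 715 rad/s.
ζ = (R/2)·√(C/L) = (14.4/2)·√(62.5 µF/31.3 mH) = 0.322.
ω_d = ω_n√(1−ζ²) = 677 rad/s. t_p = π/ω_d = 0.00464 s.

t_p ≈ 0.00464 s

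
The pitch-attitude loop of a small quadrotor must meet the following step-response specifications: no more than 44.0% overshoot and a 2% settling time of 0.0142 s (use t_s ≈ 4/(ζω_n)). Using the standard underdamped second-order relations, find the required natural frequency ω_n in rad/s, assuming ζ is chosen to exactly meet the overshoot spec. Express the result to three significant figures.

Inverting the overshoot relation: ζ = |ln 0.440|/√(π² + ln²0.440) = 0.253.
Then ω_n = 4/(ζ t_s) = 4/(0.253 × 0.0142) = 1110 rad/s.

ω_n ≈ 1110 rad/s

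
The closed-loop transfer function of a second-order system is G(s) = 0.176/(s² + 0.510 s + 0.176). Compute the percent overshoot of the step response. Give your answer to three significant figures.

Matching coefficients with s² + 2ζω_n s + ω_n² gives ω_n² = 0.176 ⇒ ω_n = 0.420 rad/s, and ζ = 0.510/(2ω_n) = 0.608.
%OS = 100 e^{−πζ/√(1−ζ²)} with ζ = 0.608 gives 9.03%.

%OS ≈ 9.03%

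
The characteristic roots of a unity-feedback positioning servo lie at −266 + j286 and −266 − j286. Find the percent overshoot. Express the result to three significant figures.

|pole| = ω_n = √(266² + 286²) = 391 rad/s; ζ = cos θ = σ/ω_n = 0.681.
%OS = 100·exp(−πζ/√(1−ζ²)) = 5.38%.

%OS ≈ 5.38%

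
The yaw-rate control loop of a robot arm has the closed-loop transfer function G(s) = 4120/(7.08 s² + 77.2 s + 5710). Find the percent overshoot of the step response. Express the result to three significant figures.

Dividing through by 7.08: denominator becomes s² + 10.90 s + 806.5.
So ω_n = √806.5 = 28.4 rad/s and ζ = 10.90/(2·28.4) = 0.192.
%OS = 100 e^{−πζ/√(1−ζ²)} with ζ = 0.192 gives 54.1%.

%OS ≈ 54.1%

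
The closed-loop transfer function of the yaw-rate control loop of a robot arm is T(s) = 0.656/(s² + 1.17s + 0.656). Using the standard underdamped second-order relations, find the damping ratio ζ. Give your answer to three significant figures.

Comparing the denominator to s² + 2ζω_n s + ω_n²: ω_n = √0.656 = 0.810 rad/s, and 2ζω_n = 1.17 so ζ = 1.17/(2·0.810) = 0.722.

ζ ≈ 0.722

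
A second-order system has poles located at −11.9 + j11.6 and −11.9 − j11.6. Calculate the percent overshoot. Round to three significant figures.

|pole| = ω_n = √(11.9² + 11.6²) = 16.6 rad/s; ζ = cos θ = σ/ω_n = 0.716.
%OS = 100 e^{−πζ/√(1−ζ²)} with ζ = 0.716 gives 3.98%.

%OS ≈ 3.98%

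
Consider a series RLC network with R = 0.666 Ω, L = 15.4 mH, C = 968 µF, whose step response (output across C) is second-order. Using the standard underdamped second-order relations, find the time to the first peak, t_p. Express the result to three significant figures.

t_p ≈ 0.0122 s

For a series RLC circuit (capacitor voltage as output), ω_n = 1/√(LC) = 1/√(15.4 mH · 968 µF) = 259 rad/s.
ζ = (R/2)·√(C/L) = (0.666/2)·√(968 µF/15.4 mH) = 0.0835.
ω_d = ω_n√(1−ζ²) = 258 rad/s. t_p = π/ω_d = 0.0122 s.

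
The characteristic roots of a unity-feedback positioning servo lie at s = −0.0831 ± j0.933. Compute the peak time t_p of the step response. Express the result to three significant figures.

t_p = π/ω_d with ω_d = 0.933 (the imaginary part), so t_p = 3.37 s.

t_p ≈ 3.37 s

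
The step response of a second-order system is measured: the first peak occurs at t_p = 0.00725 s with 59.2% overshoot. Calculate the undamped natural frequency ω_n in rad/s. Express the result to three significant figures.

From the overshoot, ζ = −ln(OS)/√(π²+ln²(OS)) = 0.165.
t_p = π/ω_d ⇒ ω_d = 433 rad/s; then ω_n = ω_d/√(1−ζ²) = 439 rad/s.

ω_n ≈ 439 rad/s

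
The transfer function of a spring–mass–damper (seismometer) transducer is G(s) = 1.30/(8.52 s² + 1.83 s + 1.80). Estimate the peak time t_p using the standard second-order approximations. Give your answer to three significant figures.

t_p ≈ 7.03 s

Dividing through by 8.52: denominator becomes s² + 0.2148 s + 0.2113.
So ω_n = √0.2113 = 0.460 rad/s and ζ = 0.2148/(2·0.460) = 0.234.
The damped frequency ω_d = ω_n√(1−ζ²) = 0.447 rad/s. t_p = π/ω_d = 7.03 s.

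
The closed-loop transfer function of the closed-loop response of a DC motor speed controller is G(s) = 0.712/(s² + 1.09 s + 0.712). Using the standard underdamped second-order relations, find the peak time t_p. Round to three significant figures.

Matching coefficients with s² + 2ζω_n s + ω_n² gives ω_n² = 0.712 ⇒ ω_n = 0.844 rad/s, and ζ = 1.09/(2ω_n) = 0.646.
ω_d = ω_n√(1−ζ²) = 0.644 rad/s. Then t_p = π/ω_d = 4.88 s.

t_p ≈ 4.88 s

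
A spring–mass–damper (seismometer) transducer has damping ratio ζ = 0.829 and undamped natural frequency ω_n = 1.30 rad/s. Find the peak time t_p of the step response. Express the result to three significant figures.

The damped frequency is ω_d = ω_n√(1−ζ²) = 1.30·√(1−0.687) = 0.727 rad/s.
Peak time t_p = π/ω_d = π/0.727 = 4.32 s.

t_p ≈ 4.32 s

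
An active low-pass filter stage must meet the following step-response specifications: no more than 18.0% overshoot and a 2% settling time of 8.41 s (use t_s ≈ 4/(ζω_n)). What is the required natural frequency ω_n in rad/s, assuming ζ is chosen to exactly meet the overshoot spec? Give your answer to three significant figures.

ω_n ≈ 0.993 rad/s

From %OS = 100·exp(−πζ/√(1−ζ²)), invert to get ζ = −ln(OS)/√(π² + ln²(OS)) with OS = 0.180.
−ln 0.180 = 1.715, so ζ = 1.715/√(π² + 2.941) = 0.479.
From t_s ≈ 4/(ζω_n): ω_n = 4/(ζ·t_s) = 4/(0.479·8.41) = 0.993 rad/s.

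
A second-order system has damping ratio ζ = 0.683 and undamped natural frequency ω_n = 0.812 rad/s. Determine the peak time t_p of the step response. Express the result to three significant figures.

The damped frequency is ω_d = ω_n√(1−ζ²) = 0.812·√(1−0.466) = 0.593 rad/s.
Peak time t_p = π/ω_d = π/0.593 = 5.30 s.

t_p ≈ 5.30 s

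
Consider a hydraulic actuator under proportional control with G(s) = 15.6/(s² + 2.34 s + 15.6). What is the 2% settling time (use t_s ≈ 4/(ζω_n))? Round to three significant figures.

Matching coefficients with s² + 2ζω_n s + ω_n² gives ω_n² = 15.6 ⇒ ω_n = 3.95 rad/s, and ζ = 2.34/(2ω_n) = 0.296.
t_s ≈ 4/(ζω_n) = 4/(0.296·3.95) = 3.42 s.

t_s ≈ 3.42 s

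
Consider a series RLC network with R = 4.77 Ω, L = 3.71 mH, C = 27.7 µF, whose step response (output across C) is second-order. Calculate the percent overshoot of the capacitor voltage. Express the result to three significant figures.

%OS ≈ 51.6%

For a series RLC circuit (capacitor voltage as output), ω_n = 1/√(LC) = 1/√(3.71 mH · 27.7 µF) = 3120 rad/s.
ζ = (R/2)·√(C/L) = (4.77/2)·√(27.7 µF/3.71 mH) = 0.206.
%OS = 100 e^{−πζ/√(1−ζ²)} with ζ = 0.206 gives 51.6%.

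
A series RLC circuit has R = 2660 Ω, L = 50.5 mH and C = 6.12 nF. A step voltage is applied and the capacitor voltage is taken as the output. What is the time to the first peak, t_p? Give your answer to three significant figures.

For a series RLC circuit (capacitor voltage as output), ω_n = 1/√(LC) = 1/√(50.5 mH · 6.12 nF) = 56900 rad/s.
ζ = (R/2)·√(C/L) = (2660/2)·√(6.12 nF/50.5 mH) = 0.463.
ω_d = ω_n√(1−ζ²) = 50400 rad/s. t_p = π/ω_d = 0.0000623 s.

t_p ≈ 0.0000623 s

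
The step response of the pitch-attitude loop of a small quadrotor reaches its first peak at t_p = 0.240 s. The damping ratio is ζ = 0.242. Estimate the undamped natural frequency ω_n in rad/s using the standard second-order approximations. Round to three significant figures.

ω_n ≈ 13.5 rad/s

Peak time t_p = π/ω_d, so ω_d = π/t_p = π/0.240 = 13.1 rad/s.
ω_n = ω_d/√(1−ζ²) = 13.1/√0.941 = 13.5 rad/s.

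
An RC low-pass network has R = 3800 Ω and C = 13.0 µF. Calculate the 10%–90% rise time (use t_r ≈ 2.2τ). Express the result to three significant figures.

τ = RC = 3800 × 13.0 µF = 0.0494 s.
t_r ≈ 2.2τ = 0.109 s.

t_r ≈ 0.109 s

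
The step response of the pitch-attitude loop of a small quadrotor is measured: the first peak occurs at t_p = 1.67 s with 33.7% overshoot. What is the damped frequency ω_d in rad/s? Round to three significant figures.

ω_d ≈ 1.88 rad/s

t_p = π/ω_d, so ω_d = π/1.67 = 1.88 rad/s.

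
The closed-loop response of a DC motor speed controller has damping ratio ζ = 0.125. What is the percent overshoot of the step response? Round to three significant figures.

%OS ≈ 67.3%

For an underdamped second-order system, %OS = 100·exp(−πζ/√(1−ζ²)).
πζ/√(1−ζ²) = π·0.125/√(1−0.0156) = 0.3958, so %OS = 100·e^(−0.3958) = 67.3%.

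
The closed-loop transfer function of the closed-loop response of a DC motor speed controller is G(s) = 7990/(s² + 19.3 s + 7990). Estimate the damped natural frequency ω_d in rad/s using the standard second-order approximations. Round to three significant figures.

Comparing the denominator to s² + 2ζω_n s + ω_n²: ω_n = √7990 = 89.4 rad/s, and 2ζω_n = 19.3 so ζ = 19.3/(2·89.4) = 0.108.
ω_d = 89.4·√(1 − 0.108²) = 88.9 rad/s.

ω_d ≈ 88.9 rad/s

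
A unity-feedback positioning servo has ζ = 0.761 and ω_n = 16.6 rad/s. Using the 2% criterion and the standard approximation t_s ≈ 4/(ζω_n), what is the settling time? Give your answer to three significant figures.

t_s ≈ 0.317 s

t_s ≈ 4/(ζω_n) = 4/(0.761 × 16.6) = 0.317 s.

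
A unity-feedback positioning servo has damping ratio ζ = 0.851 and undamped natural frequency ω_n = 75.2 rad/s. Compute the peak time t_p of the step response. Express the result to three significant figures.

The damped frequency is ω_d = ω_n√(1−ζ²) = 75.2·√(1−0.724) = 39.5 rad/s.
Peak time t_p = π/ω_d = π/39.5 = 0.0795 s.

t_p ≈ 0.0795 s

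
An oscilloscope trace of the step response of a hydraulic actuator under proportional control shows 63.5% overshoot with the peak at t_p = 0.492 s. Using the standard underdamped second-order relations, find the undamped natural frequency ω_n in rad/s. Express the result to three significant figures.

ω_n ≈ 6.45 rad/s

The overshoot fixes ζ = −ln(OS)/√(π²+ln²(OS)) = 0.143.
t_p = π/ω_d ⇒ ω_d = 6.39 rad/s; then ω_n = ω_d/√(1−ζ²) = 6.45 rad/s.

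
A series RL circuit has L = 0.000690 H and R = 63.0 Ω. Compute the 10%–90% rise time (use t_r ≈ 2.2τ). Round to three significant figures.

τ = L/R = 0.000690/63.0 = 0.0000110 s.
t_r ≈ 2.2τ = 0.0000241 s.

t_r ≈ 0.0000241 s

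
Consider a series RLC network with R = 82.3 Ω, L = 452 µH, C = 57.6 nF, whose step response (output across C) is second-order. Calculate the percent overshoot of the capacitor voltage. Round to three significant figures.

%OS ≈ 19.2%

For a series RLC circuit (capacitor voltage as output), ω_n = 1/√(LC) = 1/√(452 µH · 57.6 nF) = 196000 rad/s.
ζ = (R/2)·√(C/L) = (82.3/2)·√(57.6 nF/452 µH) = 0.465.
Overshoot: exp(−π·0.465/√(1−0.465²)) = 0.192, i.e. 19.2%.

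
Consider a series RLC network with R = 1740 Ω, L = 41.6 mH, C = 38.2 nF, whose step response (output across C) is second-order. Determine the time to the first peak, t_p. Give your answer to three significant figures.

For a series RLC circuit (capacitor voltage as output), ω_n = 1/√(LC) = 1/√(41.6 mH · 38.2 nF) = 25100 rad/s.
ζ = (R/2)·√(C/L) = (1740/2)·√(38.2 nF/41.6 mH) = 0.834.
ω_d = 25100·√(1 − 0.834²) = 13900 rad/s. t_p = π/ω_d = 0.000227 s.

t_p ≈ 0.000227 s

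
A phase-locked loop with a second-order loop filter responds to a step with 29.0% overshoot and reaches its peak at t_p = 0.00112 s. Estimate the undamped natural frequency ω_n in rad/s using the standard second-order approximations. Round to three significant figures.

ω_n ≈ 3010 rad/s

The overshoot fixes ζ = −ln(OS)/√(π²+ln²(OS)) = 0.367.
t_p = π/ω_d ⇒ ω_d = 2800 rad/s; then ω_n = ω_d/√(1−ζ²) = 3010 rad/s.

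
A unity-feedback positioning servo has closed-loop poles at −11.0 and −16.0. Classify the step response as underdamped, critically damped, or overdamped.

overdamped

Since the poles are distinct, negative and real, the response is overdamped.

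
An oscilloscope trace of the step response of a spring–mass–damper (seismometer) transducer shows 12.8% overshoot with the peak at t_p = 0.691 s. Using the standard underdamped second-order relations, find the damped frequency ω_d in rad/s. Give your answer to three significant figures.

t_p = π/ω_d, so ω_d = π/0.691 = 4.55 rad/s.

ω_d ≈ 4.55 rad/s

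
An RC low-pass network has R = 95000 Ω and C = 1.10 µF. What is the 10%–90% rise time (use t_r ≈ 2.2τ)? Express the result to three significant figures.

t_r ≈ 0.230 s

τ = RC = 95000 × 1.10 µF = 0.105 s.
t_r ≈ 2.2τ = 0.230 s.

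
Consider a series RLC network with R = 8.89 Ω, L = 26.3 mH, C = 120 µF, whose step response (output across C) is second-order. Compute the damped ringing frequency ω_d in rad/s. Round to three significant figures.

For a series RLC circuit (capacitor voltage as output), ω_n = 1/√(LC) = 1/√(26.3 mH · 120 µF) = 563 rad/s.
ζ = (R/2)·√(C/L) = (8.89/2)·√(120 µF/26.3 mH) = 0.300.
ω_d = ω_n√(1−ζ²) = 537 rad/s.

ω_d ≈ 537 rad/s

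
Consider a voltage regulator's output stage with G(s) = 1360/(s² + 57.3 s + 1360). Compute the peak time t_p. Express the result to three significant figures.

ω_n = √1360 = 36.9 rad/s; ζ = 57.3/(2·36.9) = 0.777.
ω_d = ω_n√(1−ζ²) = 23.2 rad/s. Then t_p = π/ω_d = 0.135 s.

t_p ≈ 0.135 s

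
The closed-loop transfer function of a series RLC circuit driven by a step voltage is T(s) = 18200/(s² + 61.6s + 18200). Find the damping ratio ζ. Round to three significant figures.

Comparing the denominator to s² + 2ζω_n s + ω_n²: ω_n = √18200 = 135 rad/s, and 2ζω_n = 61.6 so ζ = 61.6/(2·135) = 0.228.

ζ ≈ 0.228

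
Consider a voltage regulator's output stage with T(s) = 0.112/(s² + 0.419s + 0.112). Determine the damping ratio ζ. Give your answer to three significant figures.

ω_n = √0.112 = 0.335 rad/s; ζ = 0.419/(2·0.335) = 0.626.

ζ ≈ 0.626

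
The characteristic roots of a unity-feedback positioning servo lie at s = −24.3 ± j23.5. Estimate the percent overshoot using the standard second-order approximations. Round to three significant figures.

%OS ≈ 3.88%

The poles are at −σ ± jω_d with σ = 24.3 and ω_d = 23.5, so ω_n = √(σ²+ω_d²) = 33.8 rad/s and ζ = σ/ω_n = 0.719.
%OS = 100·exp(−πζ/√(1−ζ²)) = 3.88%.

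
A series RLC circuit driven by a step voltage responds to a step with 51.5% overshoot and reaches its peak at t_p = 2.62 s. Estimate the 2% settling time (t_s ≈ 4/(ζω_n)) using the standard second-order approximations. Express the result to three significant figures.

From the overshoot, ζ = −ln(OS)/√(π²+ln²(OS)) = 0.207.
From t_p = π/ω_d, ω_d = π/2.62 = 1.20 rad/s, so ω_n = ω_d/√(1−ζ²) = 1.23 rad/s.
t_s ≈ 4/(ζω_n) = 4/(0.207·1.23) = 15.8 s.

t_s ≈ 15.8 s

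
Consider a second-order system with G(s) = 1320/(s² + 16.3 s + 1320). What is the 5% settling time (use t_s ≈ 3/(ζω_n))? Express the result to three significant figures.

Comparing the denominator to s² + 2ζω_n s + ω_n²: ω_n = √1320 = 36.3 rad/s, and 2ζω_n = 16.3 so ζ = 16.3/(2·36.3) = 0.224.
t_s ≈ 3/(ζω_n) = 3/(0.224·36.3) = 0.368 s.

t_s ≈ 0.368 s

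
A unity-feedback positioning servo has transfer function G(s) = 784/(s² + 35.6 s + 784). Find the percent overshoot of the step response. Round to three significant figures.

%OS ≈ 7.52%

Comparing the denominator to s² + 2ζω_n s + ω_n²: ω_n = √784 = 28.0 rad/s, and 2ζω_n = 35.6 so ζ = 35.6/(2·28.0) = 0.636.
%OS = 100 e^{−πζ/√(1−ζ²)} with ζ = 0.636 gives 7.52%.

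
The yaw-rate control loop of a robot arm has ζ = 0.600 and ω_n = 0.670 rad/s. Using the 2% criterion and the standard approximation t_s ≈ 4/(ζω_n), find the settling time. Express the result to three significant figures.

t_s ≈ 9.95 s

t_s ≈ 4/(ζω_n) = 4/(0.600 × 0.670) = 9.95 s.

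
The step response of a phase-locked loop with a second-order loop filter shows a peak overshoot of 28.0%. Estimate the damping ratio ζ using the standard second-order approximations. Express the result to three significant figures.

ζ ≈ 0.376

Inverting the overshoot relation: ζ = |ln 0.280|/√(π² + ln²0.280) = 0.376.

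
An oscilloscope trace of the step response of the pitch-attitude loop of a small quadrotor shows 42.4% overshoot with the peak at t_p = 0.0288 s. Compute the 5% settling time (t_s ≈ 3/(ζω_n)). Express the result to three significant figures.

From the overshoot, ζ = −ln(OS)/√(π²+ln²(OS)) = 0.263.
t_p = π/ω_d ⇒ ω_d = 109 rad/s; then ω_n = ω_d/√(1−ζ²) = 113 rad/s.
t_s ≈ 3/(ζω_n) = 3/(0.263·113) = 0.101 s.

t_s ≈ 0.101 s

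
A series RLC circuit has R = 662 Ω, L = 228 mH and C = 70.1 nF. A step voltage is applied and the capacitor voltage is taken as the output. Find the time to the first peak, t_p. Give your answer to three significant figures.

For a series RLC circuit (capacitor voltage as output), ω_n = 1/√(LC) = 1/√(228 mH · 70.1 nF) = 7910 rad/s.
ζ = (R/2)·√(C/L) = (662/2)·√(70.1 nF/228 mH) = 0.184.
ω_d = ω_n√(1−ζ²) = 7780 rad/s. t_p = π/ω_d = 0.000404 s.

t_p ≈ 0.000404 s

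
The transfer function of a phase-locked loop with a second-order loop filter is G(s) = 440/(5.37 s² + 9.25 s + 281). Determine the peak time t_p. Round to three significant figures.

Dividing through by 5.37: denominator becomes s² + 1.723 s + 52.33.
So ω_n = √52.33 = 7.23 rad/s and ζ = 1.723/(2·7.23) = 0.119.
ω_d = ω_n√(1−ζ²) = 7.18 rad/s. t_p = π/ω_d = 0.437 s.

t_p ≈ 0.437 s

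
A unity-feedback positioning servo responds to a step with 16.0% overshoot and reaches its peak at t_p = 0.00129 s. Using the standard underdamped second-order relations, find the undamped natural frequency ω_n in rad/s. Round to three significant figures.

ω_n ≈ 2820 rad/s

From the overshoot, ζ = −ln(OS)/√(π²+ln²(OS)) = 0.504.
t_p = π/ω_d ⇒ ω_d = 2440 rad/s; then ω_n = ω_d/√(1−ζ²) = 2820 rad/s.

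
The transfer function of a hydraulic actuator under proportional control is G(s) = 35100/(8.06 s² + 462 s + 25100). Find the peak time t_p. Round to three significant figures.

Dividing through by 8.06: denominator becomes s² + 57.32 s + 3114.
So ω_n = √3114 = 55.8 rad/s and ζ = 57.32/(2·55.8) = 0.514.
The damped frequency ω_d = ω_n√(1−ζ²) = 47.9 rad/s. t_p = π/ω_d = 0.0656 s.

t_p ≈ 0.0656 s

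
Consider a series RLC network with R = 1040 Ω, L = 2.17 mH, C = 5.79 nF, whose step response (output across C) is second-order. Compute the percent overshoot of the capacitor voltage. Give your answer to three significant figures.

%OS ≈ 0.637%

For a series RLC circuit (capacitor voltage as output), ω_n = 1/√(LC) = 1/√(2.17 mH · 5.79 nF) = 282000 rad/s.
ζ = (R/2)·√(C/L) = (1040/2)·√(5.79 nF/2.17 mH) = 0.849.
Overshoot: exp(−π·0.849/√(1−0.849²)) = 0.00637, i.e. 0.637%.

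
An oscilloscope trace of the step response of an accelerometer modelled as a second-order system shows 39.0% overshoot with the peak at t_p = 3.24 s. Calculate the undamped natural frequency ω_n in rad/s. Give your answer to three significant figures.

From the overshoot, ζ = −ln(OS)/√(π²+ln²(OS)) = 0.287.
t_p = π/ω_d ⇒ ω_d = 0.970 rad/s; then ω_n = ω_d/√(1−ζ²) = 1.01 rad/s.

ω_n ≈ 1.01 rad/s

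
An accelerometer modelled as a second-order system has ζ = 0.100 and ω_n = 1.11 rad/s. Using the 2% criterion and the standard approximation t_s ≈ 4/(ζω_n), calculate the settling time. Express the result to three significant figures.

t_s ≈ 36.0 s

t_s ≈ 4/(ζω_n) = 4/(0.100 × 1.11) = 36.0 s.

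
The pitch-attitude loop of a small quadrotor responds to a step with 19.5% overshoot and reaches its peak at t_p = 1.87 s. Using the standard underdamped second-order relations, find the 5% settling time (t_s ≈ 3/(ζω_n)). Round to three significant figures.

From the overshoot, ζ = −ln(OS)/√(π²+ln²(OS)) = 0.462.
From t_p = π/ω_d, ω_d = π/1.87 = 1.68 rad/s, so ω_n = ω_d/√(1−ζ²) = 1.89 rad/s.
t_s ≈ 3/(ζω_n) = 3/(0.462·1.89) = 3.43 s.

t_s ≈ 3.43 s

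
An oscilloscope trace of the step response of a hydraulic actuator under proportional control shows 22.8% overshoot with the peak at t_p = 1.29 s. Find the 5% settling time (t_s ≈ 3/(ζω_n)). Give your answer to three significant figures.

The overshoot fixes ζ = −ln(OS)/√(π²+ln²(OS)) = 0.426.
t_p = π/ω_d ⇒ ω_d = 2.44 rad/s; then ω_n = ω_d/√(1−ζ²) = 2.69 rad/s.
t_s ≈ 3/(ζω_n) = 3/(0.426·2.69) = 2.62 s.

t_s ≈ 2.62 s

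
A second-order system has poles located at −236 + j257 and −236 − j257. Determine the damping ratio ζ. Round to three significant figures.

ζ ≈ 0.676

With σ = 236, ω_d = 257: ω_n = √(σ²+ω_d²) = 349 rad/s, ζ = σ/ω_n = 0.676.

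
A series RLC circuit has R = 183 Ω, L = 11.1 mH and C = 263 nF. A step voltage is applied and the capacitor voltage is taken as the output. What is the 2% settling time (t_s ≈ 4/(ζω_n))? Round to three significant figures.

For a series RLC circuit (capacitor voltage as output), ω_n = 1/√(LC) = 1/√(11.1 mH · 263 nF) = 18500 rad/s.
ζ = (R/2)·√(C/L) = (183/2)·√(263 nF/11.1 mH) = 0.445.
t_s ≈ 4/(ζω_n) = 0.000485 s.

t_s ≈ 0.000485 s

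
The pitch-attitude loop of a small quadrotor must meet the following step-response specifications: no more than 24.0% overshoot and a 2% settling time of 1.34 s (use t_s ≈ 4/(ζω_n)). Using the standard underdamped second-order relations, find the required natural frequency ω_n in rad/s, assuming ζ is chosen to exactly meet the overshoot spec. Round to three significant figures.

From %OS = 100·exp(−πζ/√(1−ζ²)), invert to get ζ = −ln(OS)/√(π² + ln²(OS)) with OS = 0.240.
−ln 0.240 = 1.427, so ζ = 1.427/√(π² + 2.037) = 0.414.
From t_s ≈ 4/(ζω_n): ω_n = 4/(ζ·t_s) = 4/(0.414·1.34) = 7.22 rad/s.

ω_n ≈ 7.22 rad/s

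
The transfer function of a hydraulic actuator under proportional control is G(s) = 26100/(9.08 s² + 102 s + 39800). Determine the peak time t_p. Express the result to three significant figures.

t_p ≈ 0.0476 s

Dividing through by 9.08: denominator becomes s² + 11.23 s + 4383.
So ω_n = √4383 = 66.2 rad/s and ζ = 11.23/(2·66.2) = 0.0848.
ω_d = 66.2·√(1 − 0.0848²) = 66.0 rad/s. t_p = π/ω_d = 0.0476 s.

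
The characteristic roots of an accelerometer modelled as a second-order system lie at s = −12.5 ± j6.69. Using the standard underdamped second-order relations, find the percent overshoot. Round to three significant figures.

|pole| = ω_n = √(12.5² + 6.69²) = 14.2 rad/s; ζ = cos θ = σ/ω_n = 0.882.
%OS = 100 e^{−πζ/√(1−ζ²)} with ζ = 0.882 gives 0.282%.

%OS ≈ 0.282%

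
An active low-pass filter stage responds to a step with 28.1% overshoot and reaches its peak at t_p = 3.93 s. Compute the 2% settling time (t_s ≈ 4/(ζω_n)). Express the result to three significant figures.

The overshoot fixes ζ = −ln(OS)/√(π²+ln²(OS)) = 0.375.
t_p = π/ω_d ⇒ ω_d = 0.799 rad/s; then ω_n = ω_d/√(1−ζ²) = 0.862 rad/s.
t_s ≈ 4/(ζω_n) = 4/(0.375·0.862) = 12.4 s.

t_s ≈ 12.4 s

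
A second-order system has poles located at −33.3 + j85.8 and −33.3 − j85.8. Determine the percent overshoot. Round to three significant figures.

%OS ≈ 29.5%

|pole| = ω_n = √(33.3² + 85.8²) = 92.0 rad/s; ζ = cos θ = σ/ω_n = 0.362.
Overshoot: exp(−π·0.362/√(1−0.362²)) = 0.295, i.e. 29.5%.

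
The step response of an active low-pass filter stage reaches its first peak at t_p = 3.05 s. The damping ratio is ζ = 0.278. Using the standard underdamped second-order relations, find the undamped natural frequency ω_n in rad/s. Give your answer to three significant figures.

ω_n ≈ 1.07 rad/s

Peak time t_p = π/ω_d, so ω_d = π/t_p = π/3.05 = 1.03 rad/s.
ω_n = ω_d/√(1−ζ²) = 1.03/√0.923 = 1.07 rad/s.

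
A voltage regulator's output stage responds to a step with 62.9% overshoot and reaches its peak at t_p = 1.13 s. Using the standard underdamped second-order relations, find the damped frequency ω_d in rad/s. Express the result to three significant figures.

t_p = π/ω_d, so ω_d = π/1.13 = 2.78 rad/s.

ω_d ≈ 2.78 rad/s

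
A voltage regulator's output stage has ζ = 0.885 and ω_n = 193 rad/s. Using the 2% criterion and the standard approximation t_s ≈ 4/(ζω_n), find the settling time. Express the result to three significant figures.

t_s ≈ 0.0234 s

t_s ≈ 4/(ζω_n) = 4/(0.885 × 193) = 0.0234 s.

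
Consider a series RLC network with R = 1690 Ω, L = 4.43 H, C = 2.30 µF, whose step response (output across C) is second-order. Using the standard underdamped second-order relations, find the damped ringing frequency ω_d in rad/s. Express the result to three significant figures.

For a series RLC circuit (capacitor voltage as output), ω_n = 1/√(LC) = 1/√(4.43 H · 2.30 µF) = 313 rad/s.
ζ = (R/2)·√(C/L) = (1690/2)·√(2.30 µF/4.43 H) = 0.609.
ω_d = ω_n√(1−ζ²) = 249 rad/s.

ω_d ≈ 249 rad/s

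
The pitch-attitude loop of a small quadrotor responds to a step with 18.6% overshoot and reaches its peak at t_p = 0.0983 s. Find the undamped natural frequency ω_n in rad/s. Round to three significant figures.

The overshoot fixes ζ = −ln(OS)/√(π²+ln²(OS)) = 0.472.
From t_p = π/ω_d, ω_d = π/0.0983 = 32.0 rad/s, so ω_n = ω_d/√(1−ζ²) = 36.3 rad/s.

ω_n ≈ 36.3 rad/s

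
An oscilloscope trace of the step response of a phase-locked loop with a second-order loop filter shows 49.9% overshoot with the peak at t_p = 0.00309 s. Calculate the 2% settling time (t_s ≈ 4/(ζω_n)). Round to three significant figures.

t_s ≈ 0.0178 s

From the overshoot, ζ = −ln(OS)/√(π²+ln²(OS)) = 0.216.
From t_p = π/ω_d, ω_d = π/0.00309 = 1020 rad/s, so ω_n = ω_d/√(1−ζ²) = 1040 rad/s.
t_s ≈ 4/(ζω_n) = 4/(0.216·1040) = 0.0178 s.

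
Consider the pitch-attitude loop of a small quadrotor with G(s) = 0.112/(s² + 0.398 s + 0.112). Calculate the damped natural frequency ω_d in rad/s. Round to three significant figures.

Matching coefficients with s² + 2ζω_n s + ω_n² gives ω_n² = 0.112 ⇒ ω_n = 0.335 rad/s, and ζ = 0.398/(2ω_n) = 0.595.
The damped frequency ω_d = ω_n√(1−ζ²) = 0.269 rad/s.

ω_d ≈ 0.269 rad/s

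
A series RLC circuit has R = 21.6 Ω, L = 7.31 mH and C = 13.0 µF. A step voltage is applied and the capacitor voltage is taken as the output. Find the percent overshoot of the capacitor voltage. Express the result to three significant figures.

%OS ≈ 20.0%

For a series RLC circuit (capacitor voltage as output), ω_n = 1/√(LC) = 1/√(7.31 mH · 13.0 µF) = 3240 rad/s.
ζ = (R/2)·√(C/L) = (21.6/2)·√(13.0 µF/7.31 mH) = 0.455.
%OS = 100·exp(−πζ/√(1−ζ²)) = 20.0%.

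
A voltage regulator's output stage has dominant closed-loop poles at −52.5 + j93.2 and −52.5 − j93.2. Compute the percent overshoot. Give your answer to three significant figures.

%OS ≈ 17.0%

The poles are at −σ ± jω_d with σ = 52.5 and ω_d = 93.2, so ω_n = √(σ²+ω_d²) = 107 rad/s and ζ = σ/ω_n = 0.491.
Overshoot: exp(−π·0.491/√(1−0.491²)) = 0.170, i.e. 17.0%.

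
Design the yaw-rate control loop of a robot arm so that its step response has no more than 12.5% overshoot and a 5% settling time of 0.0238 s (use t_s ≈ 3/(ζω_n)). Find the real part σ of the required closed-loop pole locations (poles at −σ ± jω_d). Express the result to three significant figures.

σ ≈ 126

The settling-time spec alone fixes σ = ζω_n = 3/t_s = 3/0.0238 = 126.
(Overshoot then fixes ζ = 0.552 and hence ω_d = σ·√(1−ζ²)/ζ = 190 rad/s.)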